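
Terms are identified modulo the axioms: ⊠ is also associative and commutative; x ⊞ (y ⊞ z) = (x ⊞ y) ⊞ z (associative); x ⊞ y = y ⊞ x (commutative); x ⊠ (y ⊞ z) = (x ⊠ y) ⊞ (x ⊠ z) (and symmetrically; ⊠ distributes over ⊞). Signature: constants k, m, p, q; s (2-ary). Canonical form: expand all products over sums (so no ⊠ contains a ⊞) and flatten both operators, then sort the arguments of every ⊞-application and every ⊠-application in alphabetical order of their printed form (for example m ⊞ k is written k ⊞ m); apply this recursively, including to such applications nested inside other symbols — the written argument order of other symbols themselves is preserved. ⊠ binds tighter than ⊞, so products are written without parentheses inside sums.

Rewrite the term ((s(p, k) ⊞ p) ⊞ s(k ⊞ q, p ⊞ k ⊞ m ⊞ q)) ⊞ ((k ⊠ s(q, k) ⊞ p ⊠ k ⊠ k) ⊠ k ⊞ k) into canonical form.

Expand products over sums:  s(p, k) ⊞ p ⊞ s(k ⊞ q, k ⊞ m ⊞ p ⊞ q) ⊞ k ⊠ k ⊠ s(q, k) ⊞ k ⊠ k ⊠ k ⊠ p ⊞ k
Sort:  k ⊞ k ⊠ k ⊠ k ⊠ p ⊞ k ⊠ k ⊠ s(q, k) ⊞ p ⊞ s(k ⊞ q, k ⊞ m ⊞ p ⊞ q) ⊞ s(p, k)

Answer: k ⊞ k ⊠ k ⊠ k ⊠ p ⊞ k ⊠ k ⊠ s(q, k) ⊞ p ⊞ s(k ⊞ q, k ⊞ m ⊞ p ⊞ q) ⊞ s(p, k)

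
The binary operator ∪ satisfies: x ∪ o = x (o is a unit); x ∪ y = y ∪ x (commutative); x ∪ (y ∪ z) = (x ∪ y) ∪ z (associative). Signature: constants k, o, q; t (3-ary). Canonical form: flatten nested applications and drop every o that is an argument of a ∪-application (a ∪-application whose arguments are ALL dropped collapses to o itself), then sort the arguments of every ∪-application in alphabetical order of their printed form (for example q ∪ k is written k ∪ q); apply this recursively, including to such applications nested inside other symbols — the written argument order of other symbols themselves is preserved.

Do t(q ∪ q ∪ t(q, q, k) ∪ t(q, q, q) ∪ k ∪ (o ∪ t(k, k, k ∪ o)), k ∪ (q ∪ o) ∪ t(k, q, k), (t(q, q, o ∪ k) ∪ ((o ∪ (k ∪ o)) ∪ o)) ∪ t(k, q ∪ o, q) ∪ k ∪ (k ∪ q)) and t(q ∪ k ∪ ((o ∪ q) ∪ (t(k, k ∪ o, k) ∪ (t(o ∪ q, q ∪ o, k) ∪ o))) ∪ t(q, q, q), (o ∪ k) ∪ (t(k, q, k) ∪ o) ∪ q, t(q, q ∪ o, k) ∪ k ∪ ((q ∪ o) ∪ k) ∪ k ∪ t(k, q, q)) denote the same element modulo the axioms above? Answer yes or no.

Answer: yes — both canonical forms are t(k ∪ q ∪ q ∪ t(k, k, k) ∪ t(q, q, k) ∪ t(q, q, q), k ∪ q ∪ t(k, q, k), k ∪ k ∪ k ∪ q ∪ t(k, q, q) ∪ t(q, q, k))

Derivation:
Left:  t(q ∪ q ∪ t(q, q, k) ∪ t(q, q, q) ∪ k ∪ (o ∪ t(k, k, k ∪ o)), k ∪ (q ∪ o) ∪ t(k, q, k), (t(q, q, o ∪ k) ∪ ((o ∪ (k ∪ o)) ∪ o)) ∪ t(k, q ∪ o, q) ∪ k ∪ (k ∪ q))
  Focus inside:  (t(q, q, o ∪ k) ∪ ((o ∪ (k ∪ o)) ∪ o)) ∪ t(k, q ∪ o, q) ∪ k ∪ (k ∪ q)
  Un-nest:  t(q, q, o ∪ k) ∪ o ∪ k ∪ o ∪ o ∪ t(k, q ∪ o, q) ∪ k ∪ k ∪ q
  Canonicalize subterm:  t(q, q, o ∪ k)  →  t(q, q, k)
  Canonicalize subterm:  t(k, q ∪ o, q)  →  t(k, q, q)
  Drop the unit:  drop o (×3)
  Sort:  k ∪ k ∪ k ∪ q ∪ t(k, q, q) ∪ t(q, q, k)
  Reassemble:  t(k ∪ q ∪ q ∪ t(k, k, k) ∪ t(q, q, k) ∪ t(q, q, q), k ∪ q ∪ t(k, q, k), k ∪ k ∪ k ∪ q ∪ t(k, q, q) ∪ t(q, q, k))
Right:  t(q ∪ k ∪ ((o ∪ q) ∪ (t(k, k ∪ o, k) ∪ (t(o ∪ q, q ∪ o, k) ∪ o))) ∪ t(q, q, q), (o ∪ k) ∪ (t(k, q, k) ∪ o) ∪ q, t(q, q ∪ o, k) ∪ k ∪ ((q ∪ o) ∪ k) ∪ k ∪ t(k, q, q))
  Descend into:  q ∪ k ∪ ((o ∪ q) ∪ (t(k, k ∪ o, k) ∪ (t(o ∪ q, q ∪ o, k) ∪ o))) ∪ t(q, q, q)
  Un-nest:  q ∪ k ∪ o ∪ q ∪ t(k, k ∪ o, k) ∪ t(o ∪ q, q ∪ o, k) ∪ o ∪ t(q, q, q)
  Canonicalize subterm:  t(k, k ∪ o, k)  →  t(k, k, k)
  Inside:  t(o ∪ q, q ∪ o, k)  →  t(q, q, k)
  Units out:  drop o (×2)
  Sort:  k ∪ q ∪ q ∪ t(k, k, k) ∪ t(q, q, k) ∪ t(q, q, q)
  Put back:  t(k ∪ q ∪ q ∪ t(k, k, k) ∪ t(q, q, k) ∪ t(q, q, q), k ∪ q ∪ t(k, q, k), k ∪ k ∪ k ∪ q ∪ t(k, q, q) ∪ t(q, q, k))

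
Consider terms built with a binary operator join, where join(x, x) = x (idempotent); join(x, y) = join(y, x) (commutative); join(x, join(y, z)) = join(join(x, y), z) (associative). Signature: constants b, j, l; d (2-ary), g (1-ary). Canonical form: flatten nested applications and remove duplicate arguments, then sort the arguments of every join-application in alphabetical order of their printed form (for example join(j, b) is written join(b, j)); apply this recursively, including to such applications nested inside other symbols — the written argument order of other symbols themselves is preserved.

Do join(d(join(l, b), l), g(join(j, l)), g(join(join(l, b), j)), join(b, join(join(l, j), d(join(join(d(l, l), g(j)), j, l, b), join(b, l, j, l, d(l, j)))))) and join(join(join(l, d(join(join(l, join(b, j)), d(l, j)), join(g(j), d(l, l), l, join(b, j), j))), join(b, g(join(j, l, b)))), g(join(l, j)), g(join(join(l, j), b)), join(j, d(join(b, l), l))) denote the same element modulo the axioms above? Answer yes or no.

Answer: no — join(b, d(join(b, d(l, l), g(j), j, l), join(b, d(l, j), j, l)), d(join(b, l), l), g(join(b, j, l)), g(join(j, l)), j, l) vs join(b, d(join(b, d(l, j), j, l), join(b, d(l, l), g(j), j, l)), d(join(b, l), l), g(join(b, j, l)), g(join(j, l)), j, l)

Derivation:
Left:  join(d(join(l, b), l), g(join(j, l)), g(join(join(l, b), j)), join(b, join(join(l, j), d(join(join(d(l, l), g(j)), j, l, b), join(b, l, j, l, d(l, j))))))
  Un-nest:  join(d(join(l, b), l), g(join(j, l)), g(join(join(l, b), j)), b, l, j, d(join(join(d(l, l), g(j)), j, l, b), join(b, l, j, l, d(l, j))))
  Simplify inside:  d(join(l, b), l)  →  d(join(b, l), l)
  Simplify inside:  g(join(join(l, b), j))  →  g(join(b, j, l))
  Canonicalize subterm:  d(join(join(d(l, l), g(j)), j, l, b), join(b, l, j, l, d(l, j)))  →  d(join(b, d(l, l), g(j), j, l), join(b, d(l, j), j, l))
  Sort:  join(b, d(join(b, d(l, l), g(j), j, l), join(b, d(l, j), j, l)), d(join(b, l), l), g(join(b, j, l)), g(join(j, l)), j, l)
Right:  join(join(join(l, d(join(join(l, join(b, j)), d(l, j)), join(g(j), d(l, l), l, join(b, j), j))), join(b, g(join(j, l, b)))), g(join(l, j)), g(join(join(l, j), b)), join(j, d(join(b, l), l)))
  Flatten:  join(l, d(join(join(l, join(b, j)), d(l, j)), join(g(j), d(l, l), l, join(b, j), j)), b, g(join(j, l, b)), g(join(l, j)), g(join(join(l, j), b)), j, d(join(b, l), l))
  Inside:  d(join(join(l, join(b, j)), d(l, j)), join(g(j), d(l, l), l, join(b, j), j))  →  d(join(b, d(l, j), j, l), join(b, d(l, l), g(j), j, l))
  Simplify inside:  g(join(j, l, b))  →  g(join(b, j, l))
  Inside:  g(join(l, j))  →  g(join(j, l))
  Drop duplicates:  drop duplicate g(join(b, j, l))
  Sort:  join(b, d(join(b, d(l, j), j, l), join(b, d(l, l), g(j), j, l)), d(join(b, l), l), g(join(b, j, l)), g(join(j, l)), j, l)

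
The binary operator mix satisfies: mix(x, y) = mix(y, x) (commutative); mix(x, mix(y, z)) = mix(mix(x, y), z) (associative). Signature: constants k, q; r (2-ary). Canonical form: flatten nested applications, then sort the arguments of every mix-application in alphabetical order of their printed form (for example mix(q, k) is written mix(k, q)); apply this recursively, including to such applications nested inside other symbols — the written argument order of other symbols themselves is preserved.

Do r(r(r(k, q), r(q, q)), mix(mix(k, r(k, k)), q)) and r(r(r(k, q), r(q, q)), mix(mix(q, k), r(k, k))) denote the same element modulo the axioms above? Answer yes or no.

Left:  r(r(r(k, q), r(q, q)), mix(mix(k, r(k, k)), q))
  Descend into:  mix(mix(k, r(k, k)), q)
  Flatten:  mix(k, r(k, k), q)
  Sort arguments:  mix(k, q, r(k, k))
  Reassemble:  r(r(r(k, q), r(q, q)), mix(k, q, r(k, k)))
Right:  r(r(r(k, q), r(q, q)), mix(mix(q, k), r(k, k)))
  Focus inside:  mix(mix(q, k), r(k, k))
  Merge nested applications:  mix(q, k, r(k, k))
  Sort arguments:  mix(k, q, r(k, k))
  Rebuild:  r(r(r(k, q), r(q, q)), mix(k, q, r(k, k)))

Answer: yes — both canonical forms are r(r(r(k, q), r(q, q)), mix(k, q, r(k, k)))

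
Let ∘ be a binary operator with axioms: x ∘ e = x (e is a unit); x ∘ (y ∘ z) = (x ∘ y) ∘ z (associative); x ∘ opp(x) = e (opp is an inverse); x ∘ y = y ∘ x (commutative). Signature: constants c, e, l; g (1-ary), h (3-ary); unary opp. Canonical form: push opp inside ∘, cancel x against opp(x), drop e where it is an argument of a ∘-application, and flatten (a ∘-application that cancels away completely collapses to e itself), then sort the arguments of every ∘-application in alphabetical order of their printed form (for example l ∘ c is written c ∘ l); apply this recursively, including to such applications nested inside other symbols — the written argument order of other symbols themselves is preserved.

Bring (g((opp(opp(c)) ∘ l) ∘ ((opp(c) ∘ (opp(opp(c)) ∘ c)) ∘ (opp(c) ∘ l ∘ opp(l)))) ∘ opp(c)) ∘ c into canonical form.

Push opp inside:  distribute opp over ∘ and collapse double opp
Cancel:  c cancels
Collect terms:  g(c ∘ l)

Answer: g(c ∘ l)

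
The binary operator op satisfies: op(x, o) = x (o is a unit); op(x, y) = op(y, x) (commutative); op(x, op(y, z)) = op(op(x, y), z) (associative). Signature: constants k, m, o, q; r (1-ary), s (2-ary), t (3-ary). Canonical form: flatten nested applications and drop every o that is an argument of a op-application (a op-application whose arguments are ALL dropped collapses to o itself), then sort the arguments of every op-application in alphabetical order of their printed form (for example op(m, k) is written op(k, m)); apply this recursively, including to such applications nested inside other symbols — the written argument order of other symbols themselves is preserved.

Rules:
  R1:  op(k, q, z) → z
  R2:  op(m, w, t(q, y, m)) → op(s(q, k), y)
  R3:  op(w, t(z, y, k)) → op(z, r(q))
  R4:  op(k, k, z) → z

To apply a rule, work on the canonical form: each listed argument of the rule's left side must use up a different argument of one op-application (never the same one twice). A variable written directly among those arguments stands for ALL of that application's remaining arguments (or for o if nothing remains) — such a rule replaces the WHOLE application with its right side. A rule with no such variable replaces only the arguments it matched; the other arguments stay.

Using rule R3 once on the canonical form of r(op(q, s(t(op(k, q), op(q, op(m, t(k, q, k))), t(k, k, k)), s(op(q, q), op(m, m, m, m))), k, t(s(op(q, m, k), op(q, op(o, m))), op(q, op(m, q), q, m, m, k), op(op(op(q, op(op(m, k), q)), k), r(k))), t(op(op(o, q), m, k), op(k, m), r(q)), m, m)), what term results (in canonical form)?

Canonical form:  r(op(k, m, m, q, s(t(op(k, q), op(m, q, t(k, q, k)), t(k, k, k)), s(op(q, q), op(m, m, m, m))), t(op(k, m, q), op(k, m), r(q)), t(s(op(k, m, q), op(m, q)), op(k, m, m, m, q, q, q), op(k, k, m, q, q, r(k)))))
Apply R3:  consuming t(k, q, k);  w := op(m, q), y := q, z := k
The variable takes the whole remainder — replace the entire application.
Giving:  r(op(k, m, m, q, s(t(op(k, q), op(k, r(q)), t(k, k, k)), s(op(q, q), op(m, m, m, m))), t(op(k, m, q), op(k, m), r(q)), t(s(op(k, m, q), op(m, q)), op(k, m, m, m, q, q, q), op(k, k, m, q, q, r(k)))))

Answer: r(op(k, m, m, q, s(t(op(k, q), op(k, r(q)), t(k, k, k)), s(op(q, q), op(m, m, m, m))), t(op(k, m, q), op(k, m), r(q)), t(s(op(k, m, q), op(m, q)), op(k, m, m, m, q, q, q), op(k, k, m, q, q, r(k)))))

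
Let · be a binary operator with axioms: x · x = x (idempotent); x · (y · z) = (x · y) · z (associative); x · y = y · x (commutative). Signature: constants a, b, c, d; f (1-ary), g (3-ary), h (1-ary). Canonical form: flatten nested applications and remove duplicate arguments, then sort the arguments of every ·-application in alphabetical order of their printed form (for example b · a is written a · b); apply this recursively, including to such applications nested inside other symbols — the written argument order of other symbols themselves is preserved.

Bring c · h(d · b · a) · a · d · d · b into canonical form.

Canonicalize subterm:  h(d · b · a)  →  h(a · b · d)
Idempotence:  drop duplicate d
Order the arguments:  a · b · c · d · h(a · b · d)

Answer: a · b · c · d · h(a · b · d)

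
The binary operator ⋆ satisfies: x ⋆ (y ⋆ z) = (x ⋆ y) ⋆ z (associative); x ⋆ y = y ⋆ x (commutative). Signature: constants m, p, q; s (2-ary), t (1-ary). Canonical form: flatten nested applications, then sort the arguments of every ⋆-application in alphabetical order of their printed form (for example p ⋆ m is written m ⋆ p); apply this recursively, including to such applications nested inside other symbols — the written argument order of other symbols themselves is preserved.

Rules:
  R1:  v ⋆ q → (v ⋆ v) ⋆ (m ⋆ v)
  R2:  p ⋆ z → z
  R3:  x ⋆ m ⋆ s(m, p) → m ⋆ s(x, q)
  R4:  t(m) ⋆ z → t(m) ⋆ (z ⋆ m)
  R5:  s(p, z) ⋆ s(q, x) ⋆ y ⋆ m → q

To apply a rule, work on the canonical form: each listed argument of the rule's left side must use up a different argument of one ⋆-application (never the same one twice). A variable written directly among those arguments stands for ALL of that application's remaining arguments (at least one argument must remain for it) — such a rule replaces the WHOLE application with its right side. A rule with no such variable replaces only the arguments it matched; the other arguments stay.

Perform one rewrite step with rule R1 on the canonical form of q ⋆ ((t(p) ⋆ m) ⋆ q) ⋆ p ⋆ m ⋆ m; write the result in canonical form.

Canonical form:  m ⋆ m ⋆ m ⋆ p ⋆ q ⋆ q ⋆ t(p)
Match R1:  consume q;  v := m ⋆ m ⋆ m ⋆ p ⋆ q ⋆ t(p)
Every leftover argument binds to the variable; the entire application is replaced.
New term:  m ⋆ m ⋆ m ⋆ m ⋆ m ⋆ m ⋆ m ⋆ m ⋆ m ⋆ m ⋆ p ⋆ p ⋆ p ⋆ q ⋆ q ⋆ q ⋆ t(p) ⋆ t(p) ⋆ t(p)

Answer: m ⋆ m ⋆ m ⋆ m ⋆ m ⋆ m ⋆ m ⋆ m ⋆ m ⋆ m ⋆ p ⋆ p ⋆ p ⋆ q ⋆ q ⋆ q ⋆ t(p) ⋆ t(p) ⋆ t(p)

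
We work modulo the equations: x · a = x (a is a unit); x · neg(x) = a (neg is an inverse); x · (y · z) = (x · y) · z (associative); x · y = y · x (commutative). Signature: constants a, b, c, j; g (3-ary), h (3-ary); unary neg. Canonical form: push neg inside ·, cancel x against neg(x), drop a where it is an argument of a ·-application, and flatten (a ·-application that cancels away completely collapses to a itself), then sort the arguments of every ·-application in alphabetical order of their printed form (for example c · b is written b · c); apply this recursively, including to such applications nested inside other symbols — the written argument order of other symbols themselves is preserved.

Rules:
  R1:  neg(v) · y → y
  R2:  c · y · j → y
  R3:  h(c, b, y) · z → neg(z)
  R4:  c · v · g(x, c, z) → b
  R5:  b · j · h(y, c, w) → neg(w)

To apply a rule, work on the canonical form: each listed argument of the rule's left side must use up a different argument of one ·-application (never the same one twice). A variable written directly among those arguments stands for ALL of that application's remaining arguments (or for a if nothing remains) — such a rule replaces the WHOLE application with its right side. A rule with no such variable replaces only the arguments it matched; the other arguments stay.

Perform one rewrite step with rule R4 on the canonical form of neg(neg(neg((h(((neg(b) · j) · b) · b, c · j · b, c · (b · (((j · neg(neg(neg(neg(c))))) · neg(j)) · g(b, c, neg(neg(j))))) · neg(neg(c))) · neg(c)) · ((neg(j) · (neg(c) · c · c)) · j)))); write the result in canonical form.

Answer: neg(h(b · j, b · c · j, b))

Derivation:
Canonical form:  neg(h(b · j, b · c · j, b · c · c · c · g(b, c, j)))
R4 matches:  uses c, g(b, c, j);  v := b · c · c, x := b, z := j
The variable takes the whole remainder — replace the entire application.
Result:  neg(h(b · j, b · c · j, b))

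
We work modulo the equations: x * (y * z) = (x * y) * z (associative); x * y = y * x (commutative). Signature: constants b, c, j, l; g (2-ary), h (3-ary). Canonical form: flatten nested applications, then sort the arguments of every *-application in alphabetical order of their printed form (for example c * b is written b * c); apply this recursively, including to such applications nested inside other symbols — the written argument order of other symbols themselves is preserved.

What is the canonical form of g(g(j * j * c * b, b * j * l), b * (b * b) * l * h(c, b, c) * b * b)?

Descend into:  b * (b * b) * l * h(c, b, c) * b * b
Flatten:  b * b * b * l * h(c, b, c) * b * b
Sort:  b * b * b * b * b * h(c, b, c) * l
Put back:  g(g(b * c * j * j, b * j * l), b * b * b * b * b * h(c, b, c) * l)

Answer: g(g(b * c * j * j, b * j * l), b * b * b * b * b * h(c, b, c) * l)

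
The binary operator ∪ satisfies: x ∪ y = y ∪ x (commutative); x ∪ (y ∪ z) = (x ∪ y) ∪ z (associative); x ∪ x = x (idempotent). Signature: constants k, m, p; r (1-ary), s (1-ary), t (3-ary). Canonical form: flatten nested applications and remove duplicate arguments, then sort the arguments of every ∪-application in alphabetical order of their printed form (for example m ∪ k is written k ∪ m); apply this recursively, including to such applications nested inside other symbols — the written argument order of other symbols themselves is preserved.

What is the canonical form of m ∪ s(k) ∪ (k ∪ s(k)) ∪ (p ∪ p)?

Answer: k ∪ m ∪ p ∪ s(k)

Derivation:
Merge nested applications:  m ∪ s(k) ∪ k ∪ s(k) ∪ p ∪ p
Drop duplicates:  drop duplicate s(k), p
Sort arguments:  k ∪ m ∪ p ∪ s(k)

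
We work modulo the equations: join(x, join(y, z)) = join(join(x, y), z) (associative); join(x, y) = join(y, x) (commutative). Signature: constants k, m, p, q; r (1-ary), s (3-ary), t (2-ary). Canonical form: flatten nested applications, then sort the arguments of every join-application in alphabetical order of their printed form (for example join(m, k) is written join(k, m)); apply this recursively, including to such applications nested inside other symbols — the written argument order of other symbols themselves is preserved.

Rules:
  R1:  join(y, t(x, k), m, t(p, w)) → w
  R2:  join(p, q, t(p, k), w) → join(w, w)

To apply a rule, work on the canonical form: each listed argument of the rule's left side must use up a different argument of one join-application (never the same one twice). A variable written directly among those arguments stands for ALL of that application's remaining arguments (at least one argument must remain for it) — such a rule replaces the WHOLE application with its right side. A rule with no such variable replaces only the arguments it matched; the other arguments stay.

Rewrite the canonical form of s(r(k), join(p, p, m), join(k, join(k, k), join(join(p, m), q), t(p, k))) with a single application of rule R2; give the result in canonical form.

Answer: s(r(k), join(m, p, p), join(k, k, k, k, k, k, m, m))

Derivation:
Canonical form:  s(r(k), join(m, p, p), join(k, k, k, m, p, q, t(p, k)))
Apply R2:  consuming p, q, t(p, k);  w := join(k, k, k, m)
Every leftover argument binds to the variable; the entire application is replaced.
Giving:  s(r(k), join(m, p, p), join(k, k, k, k, k, k, m, m))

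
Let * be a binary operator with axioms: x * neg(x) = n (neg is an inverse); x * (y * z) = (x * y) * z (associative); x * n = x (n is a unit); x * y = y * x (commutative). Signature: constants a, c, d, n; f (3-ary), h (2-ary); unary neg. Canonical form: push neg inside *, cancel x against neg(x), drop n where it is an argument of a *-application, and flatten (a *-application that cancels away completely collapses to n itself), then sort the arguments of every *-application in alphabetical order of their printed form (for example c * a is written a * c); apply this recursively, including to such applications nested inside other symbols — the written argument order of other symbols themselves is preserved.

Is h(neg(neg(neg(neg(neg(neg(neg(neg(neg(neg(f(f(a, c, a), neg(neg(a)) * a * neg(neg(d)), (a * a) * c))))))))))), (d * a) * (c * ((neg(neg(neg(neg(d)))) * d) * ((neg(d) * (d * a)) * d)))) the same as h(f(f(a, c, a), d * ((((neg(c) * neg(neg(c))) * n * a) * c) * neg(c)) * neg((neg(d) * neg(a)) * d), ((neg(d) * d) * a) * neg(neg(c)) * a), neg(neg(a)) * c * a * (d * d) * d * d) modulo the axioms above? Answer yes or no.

Answer: yes — both canonical forms are h(f(f(a, c, a), a * a * d, a * a * c), a * a * c * d * d * d * d)

Derivation:
Left:  h(neg(neg(neg(neg(neg(neg(neg(neg(neg(neg(f(f(a, c, a), neg(neg(a)) * a * neg(neg(d)), (a * a) * c))))))))))), (d * a) * (c * ((neg(neg(neg(neg(d)))) * d) * ((neg(d) * (d * a)) * d))))
  Work inside:  (d * a) * (c * ((neg(neg(neg(neg(d)))) * d) * ((neg(d) * (d * a)) * d)))
  Push neg inside:  distribute neg over * and collapse double neg
  Collect:  d * d * d * d * a * a * c
  Order the arguments:  a * a * c * d * d * d * d
  Rebuild:  h(f(f(a, c, a), a * a * d, a * a * c), a * a * c * d * d * d * d)
Right:  h(f(f(a, c, a), d * ((((neg(c) * neg(neg(c))) * n * a) * c) * neg(c)) * neg((neg(d) * neg(a)) * d), ((neg(d) * d) * a) * neg(neg(c)) * a), neg(neg(a)) * c * a * (d * d) * d * d)
  Work inside:  d * ((((neg(c) * neg(neg(c))) * n * a) * c) * neg(c)) * neg((neg(d) * neg(a)) * d)
  Push neg inside:  distribute neg over * and collapse double neg
  Cancel inverse pairs:  c cancels
  Collect terms:  d * a * a
  Sort:  a * a * d
  Rebuild:  h(f(f(a, c, a), a * a * d, a * a * c), a * a * c * d * d * d * d)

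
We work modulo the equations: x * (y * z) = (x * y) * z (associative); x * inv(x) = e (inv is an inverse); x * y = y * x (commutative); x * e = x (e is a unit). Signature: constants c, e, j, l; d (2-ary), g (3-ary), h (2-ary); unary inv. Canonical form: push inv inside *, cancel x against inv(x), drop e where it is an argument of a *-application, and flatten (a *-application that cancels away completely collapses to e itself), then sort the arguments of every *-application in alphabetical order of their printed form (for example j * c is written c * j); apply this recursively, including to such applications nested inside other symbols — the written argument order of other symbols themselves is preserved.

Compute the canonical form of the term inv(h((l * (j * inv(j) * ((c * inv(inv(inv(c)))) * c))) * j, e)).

Push inv inside:  distribute inv over * and collapse double inv
Combine occurrences:  inv(h(c * j * l, e))

Answer: inv(h(c * j * l, e))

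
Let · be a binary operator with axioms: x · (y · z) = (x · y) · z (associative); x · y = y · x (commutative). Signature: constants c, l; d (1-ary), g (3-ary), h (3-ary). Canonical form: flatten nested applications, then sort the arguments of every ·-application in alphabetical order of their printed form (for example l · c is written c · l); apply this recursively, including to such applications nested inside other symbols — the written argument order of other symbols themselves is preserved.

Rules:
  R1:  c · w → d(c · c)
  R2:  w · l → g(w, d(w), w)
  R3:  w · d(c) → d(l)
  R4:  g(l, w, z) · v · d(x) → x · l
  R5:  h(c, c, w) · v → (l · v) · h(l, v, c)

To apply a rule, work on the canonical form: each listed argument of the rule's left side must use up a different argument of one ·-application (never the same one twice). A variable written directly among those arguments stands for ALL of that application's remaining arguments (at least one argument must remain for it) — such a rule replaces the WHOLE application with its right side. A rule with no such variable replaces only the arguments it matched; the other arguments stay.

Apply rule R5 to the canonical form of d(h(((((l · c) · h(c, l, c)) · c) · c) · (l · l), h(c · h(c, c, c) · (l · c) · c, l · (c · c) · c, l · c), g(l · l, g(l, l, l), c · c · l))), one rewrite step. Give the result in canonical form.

Canonical form:  d(h(c · c · c · h(c, l, c) · l · l · l, h(c · c · c · h(c, c, c) · l, c · c · c · l, c · l), g(l · l, g(l, l, l), c · c · l)))
Apply R5:  consuming h(c, c, c);  v := c · c · c · l, w := c
The variable takes the whole remainder — replace the entire application.
Result:  d(h(c · c · c · h(c, l, c) · l · l · l, h(c · c · c · h(l, c · c · c · l, c) · l · l, c · c · c · l, c · l), g(l · l, g(l, l, l), c · c · l)))

Answer: d(h(c · c · c · h(c, l, c) · l · l · l, h(c · c · c · h(l, c · c · c · l, c) · l · l, c · c · c · l, c · l), g(l · l, g(l, l, l), c · c · l)))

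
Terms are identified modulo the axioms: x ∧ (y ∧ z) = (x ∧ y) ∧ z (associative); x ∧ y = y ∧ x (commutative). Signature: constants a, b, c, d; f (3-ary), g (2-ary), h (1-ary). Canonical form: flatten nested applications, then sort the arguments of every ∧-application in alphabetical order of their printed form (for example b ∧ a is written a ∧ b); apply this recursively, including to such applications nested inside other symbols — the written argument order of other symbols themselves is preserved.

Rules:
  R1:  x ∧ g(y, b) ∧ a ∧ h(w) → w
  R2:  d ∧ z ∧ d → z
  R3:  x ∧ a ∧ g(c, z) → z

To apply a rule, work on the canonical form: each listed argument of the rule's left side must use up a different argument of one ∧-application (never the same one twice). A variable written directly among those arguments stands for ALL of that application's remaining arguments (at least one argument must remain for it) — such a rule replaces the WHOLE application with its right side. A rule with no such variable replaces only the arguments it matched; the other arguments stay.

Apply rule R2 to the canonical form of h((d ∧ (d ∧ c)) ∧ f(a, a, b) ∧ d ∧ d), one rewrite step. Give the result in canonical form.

Canonical form:  h(c ∧ d ∧ d ∧ d ∧ d ∧ f(a, a, b))
Match R2:  consume d, d;  z := c ∧ d ∧ d ∧ f(a, a, b)
The variable takes the whole remainder — replace the entire application.
Giving:  h(c ∧ d ∧ d ∧ f(a, a, b))

Answer: h(c ∧ d ∧ d ∧ f(a, a, b))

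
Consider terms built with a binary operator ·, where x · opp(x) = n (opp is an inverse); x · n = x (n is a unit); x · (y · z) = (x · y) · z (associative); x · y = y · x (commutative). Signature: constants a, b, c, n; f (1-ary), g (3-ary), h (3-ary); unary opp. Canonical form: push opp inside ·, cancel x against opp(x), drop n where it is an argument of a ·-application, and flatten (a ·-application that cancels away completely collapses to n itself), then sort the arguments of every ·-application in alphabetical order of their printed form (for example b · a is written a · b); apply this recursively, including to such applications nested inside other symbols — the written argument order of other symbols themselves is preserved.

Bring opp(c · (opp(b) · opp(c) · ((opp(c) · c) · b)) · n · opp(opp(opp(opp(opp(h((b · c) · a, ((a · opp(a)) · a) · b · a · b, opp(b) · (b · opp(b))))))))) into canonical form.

Push opp inside:  distribute opp over · and collapse double opp
Cancel inverse pairs:  c cancels; b cancels
Combine occurrences:  h(a · b · c, a · a · b · b, opp(b))

Answer: h(a · b · c, a · a · b · b, opp(b))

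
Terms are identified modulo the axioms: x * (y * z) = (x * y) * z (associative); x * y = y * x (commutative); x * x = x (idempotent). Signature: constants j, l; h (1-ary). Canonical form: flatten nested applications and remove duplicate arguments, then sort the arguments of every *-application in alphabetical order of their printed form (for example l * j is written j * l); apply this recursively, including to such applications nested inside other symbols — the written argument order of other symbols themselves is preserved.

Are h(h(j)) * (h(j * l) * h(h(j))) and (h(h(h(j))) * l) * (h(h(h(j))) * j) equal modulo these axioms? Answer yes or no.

Left:  h(h(j)) * (h(j * l) * h(h(j)))
  Merge nested applications:  h(h(j)) * h(j * l) * h(h(j))
  Idempotence:  drop duplicate h(h(j))
  Sort arguments:  h(h(j)) * h(j * l)
Right:  (h(h(h(j))) * l) * (h(h(h(j))) * j)
  Flatten:  h(h(h(j))) * l * h(h(h(j))) * j
  Deduplicate:  drop duplicate h(h(h(j)))
  Sort:  h(h(h(j))) * j * l

Answer: no — h(h(j)) * h(j * l) vs h(h(h(j))) * j * l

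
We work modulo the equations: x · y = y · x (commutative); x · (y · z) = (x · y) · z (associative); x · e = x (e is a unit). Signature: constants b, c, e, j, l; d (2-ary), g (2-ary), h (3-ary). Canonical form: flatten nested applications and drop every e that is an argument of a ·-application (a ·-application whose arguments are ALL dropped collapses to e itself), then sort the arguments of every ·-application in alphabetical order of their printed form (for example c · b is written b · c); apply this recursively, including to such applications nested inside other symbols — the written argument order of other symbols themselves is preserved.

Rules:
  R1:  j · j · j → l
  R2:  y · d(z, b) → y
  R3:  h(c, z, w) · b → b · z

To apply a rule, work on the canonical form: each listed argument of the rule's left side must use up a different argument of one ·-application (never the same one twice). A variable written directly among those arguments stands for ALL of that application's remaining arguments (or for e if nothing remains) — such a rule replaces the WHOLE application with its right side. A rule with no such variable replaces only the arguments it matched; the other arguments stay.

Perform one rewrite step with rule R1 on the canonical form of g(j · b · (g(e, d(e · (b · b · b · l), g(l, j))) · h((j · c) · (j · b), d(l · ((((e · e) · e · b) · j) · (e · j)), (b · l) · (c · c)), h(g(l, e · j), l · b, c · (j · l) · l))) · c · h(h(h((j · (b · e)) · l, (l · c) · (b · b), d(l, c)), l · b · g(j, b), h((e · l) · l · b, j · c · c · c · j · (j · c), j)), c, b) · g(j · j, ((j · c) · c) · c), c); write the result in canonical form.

Answer: g(b · c · g(e, d(b · b · b · l, g(l, j))) · g(j · j, c · c · c · j) · h(b · c · j · j, d(b · j · j · l, b · c · c · l), h(g(l, j), b · l, c · j · l · l)) · h(h(h(b · j · l, b · b · c · l, d(l, c)), b · g(j, b) · l, h(b · l · l, c · c · c · c · l, j)), c, b) · j, c)

Derivation:
Canonical form:  g(b · c · g(e, d(b · b · b · l, g(l, j))) · g(j · j, c · c · c · j) · h(b · c · j · j, d(b · j · j · l, b · c · c · l), h(g(l, j), b · l, c · j · l · l)) · h(h(h(b · j · l, b · b · c · l, d(l, c)), b · g(j, b) · l, h(b · l · l, c · c · c · c · j · j · j, j)), c, b) · j, c)
Match R1:  consume j, j, j
New term:  g(b · c · g(e, d(b · b · b · l, g(l, j))) · g(j · j, c · c · c · j) · h(b · c · j · j, d(b · j · j · l, b · c · c · l), h(g(l, j), b · l, c · j · l · l)) · h(h(h(b · j · l, b · b · c · l, d(l, c)), b · g(j, b) · l, h(b · l · l, c · c · c · c · l, j)), c, b) · j, c)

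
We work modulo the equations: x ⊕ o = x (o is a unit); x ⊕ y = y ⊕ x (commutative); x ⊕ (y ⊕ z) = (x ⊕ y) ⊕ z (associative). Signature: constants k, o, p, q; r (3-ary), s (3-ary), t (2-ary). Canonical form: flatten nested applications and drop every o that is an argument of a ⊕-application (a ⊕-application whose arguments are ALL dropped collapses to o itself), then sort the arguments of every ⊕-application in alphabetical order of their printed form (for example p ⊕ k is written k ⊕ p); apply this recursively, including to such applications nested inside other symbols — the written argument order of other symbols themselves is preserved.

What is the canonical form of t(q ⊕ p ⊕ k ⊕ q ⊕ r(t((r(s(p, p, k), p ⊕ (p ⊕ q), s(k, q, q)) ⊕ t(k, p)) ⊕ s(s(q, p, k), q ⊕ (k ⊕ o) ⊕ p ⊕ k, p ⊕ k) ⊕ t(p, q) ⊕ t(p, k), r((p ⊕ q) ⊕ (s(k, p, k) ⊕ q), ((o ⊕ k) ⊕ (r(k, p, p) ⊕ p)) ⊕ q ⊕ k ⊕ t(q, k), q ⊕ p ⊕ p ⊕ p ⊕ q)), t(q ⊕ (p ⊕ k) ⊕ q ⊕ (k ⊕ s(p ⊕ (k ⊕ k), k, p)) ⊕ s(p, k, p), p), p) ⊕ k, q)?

Focus inside:  q ⊕ p ⊕ k ⊕ q ⊕ r(t((r(s(p, p, k), p ⊕ (p ⊕ q), s(k, q, q)) ⊕ t(k, p)) ⊕ s(s(q, p, k), q ⊕ (k ⊕ o) ⊕ p ⊕ k, p ⊕ k) ⊕ t(p, q) ⊕ t(p, k), r((p ⊕ q) ⊕ (s(k, p, k) ⊕ q), ((o ⊕ k) ⊕ (r(k, p, p) ⊕ p)) ⊕ q ⊕ k ⊕ t(q, k), q ⊕ p ⊕ p ⊕ p ⊕ q)), t(q ⊕ (p ⊕ k) ⊕ q ⊕ (k ⊕ s(p ⊕ (k ⊕ k), k, p)) ⊕ s(p, k, p), p), p) ⊕ k
Simplify inside:  r(t((r(s(p, p, k), p ⊕ (p ⊕ q), s(k, q, q)) ⊕ t(k, p)) ⊕ s(s(q, p, k), q ⊕ (k ⊕ o) ⊕ p ⊕ k, p ⊕ k) ⊕ t(p, q) ⊕ t(p, k), r((p ⊕ q) ⊕ (s(k, p, k) ⊕ q), ((o ⊕ k) ⊕ (r(k, p, p) ⊕ p)) ⊕ q ⊕ k ⊕ t(q, k), q ⊕ p ⊕ p ⊕ p ⊕ q)), t(q ⊕ (p ⊕ k) ⊕ q ⊕ (k ⊕ s(p ⊕ (k ⊕ k), k, p)) ⊕ s(p, k, p), p), p)  →  r(t(r(s(p, p, k), p ⊕ p ⊕ q, s(k, q, q)) ⊕ s(s(q, p, k), k ⊕ k ⊕ p ⊕ q, k ⊕ p) ⊕ t(k, p) ⊕ t(p, k) ⊕ t(p, q), r(p ⊕ q ⊕ q ⊕ s(k, p, k), k ⊕ k ⊕ p ⊕ q ⊕ r(k, p, p) ⊕ t(q, k), p ⊕ p ⊕ p ⊕ q ⊕ q)), t(k ⊕ k ⊕ p ⊕ q ⊕ q ⊕ s(k ⊕ k ⊕ p, k, p) ⊕ s(p, k, p), p), p)
Sort:  k ⊕ k ⊕ p ⊕ q ⊕ q ⊕ r(t(r(s(p, p, k), p ⊕ p ⊕ q, s(k, q, q)) ⊕ s(s(q, p, k), k ⊕ k ⊕ p ⊕ q, k ⊕ p) ⊕ t(k, p) ⊕ t(p, k) ⊕ t(p, q), r(p ⊕ q ⊕ q ⊕ s(k, p, k), k ⊕ k ⊕ p ⊕ q ⊕ r(k, p, p) ⊕ t(q, k), p ⊕ p ⊕ p ⊕ q ⊕ q)), t(k ⊕ k ⊕ p ⊕ q ⊕ q ⊕ s(k ⊕ k ⊕ p, k, p) ⊕ s(p, k, p), p), p)
Put back:  t(k ⊕ k ⊕ p ⊕ q ⊕ q ⊕ r(t(r(s(p, p, k), p ⊕ p ⊕ q, s(k, q, q)) ⊕ s(s(q, p, k), k ⊕ k ⊕ p ⊕ q, k ⊕ p) ⊕ t(k, p) ⊕ t(p, k) ⊕ t(p, q), r(p ⊕ q ⊕ q ⊕ s(k, p, k), k ⊕ k ⊕ p ⊕ q ⊕ r(k, p, p) ⊕ t(q, k), p ⊕ p ⊕ p ⊕ q ⊕ q)), t(k ⊕ k ⊕ p ⊕ q ⊕ q ⊕ s(k ⊕ k ⊕ p, k, p) ⊕ s(p, k, p), p), p), q)

Answer: t(k ⊕ k ⊕ p ⊕ q ⊕ q ⊕ r(t(r(s(p, p, k), p ⊕ p ⊕ q, s(k, q, q)) ⊕ s(s(q, p, k), k ⊕ k ⊕ p ⊕ q, k ⊕ p) ⊕ t(k, p) ⊕ t(p, k) ⊕ t(p, q), r(p ⊕ q ⊕ q ⊕ s(k, p, k), k ⊕ k ⊕ p ⊕ q ⊕ r(k, p, p) ⊕ t(q, k), p ⊕ p ⊕ p ⊕ q ⊕ q)), t(k ⊕ k ⊕ p ⊕ q ⊕ q ⊕ s(k ⊕ k ⊕ p, k, p) ⊕ s(p, k, p), p), p), q)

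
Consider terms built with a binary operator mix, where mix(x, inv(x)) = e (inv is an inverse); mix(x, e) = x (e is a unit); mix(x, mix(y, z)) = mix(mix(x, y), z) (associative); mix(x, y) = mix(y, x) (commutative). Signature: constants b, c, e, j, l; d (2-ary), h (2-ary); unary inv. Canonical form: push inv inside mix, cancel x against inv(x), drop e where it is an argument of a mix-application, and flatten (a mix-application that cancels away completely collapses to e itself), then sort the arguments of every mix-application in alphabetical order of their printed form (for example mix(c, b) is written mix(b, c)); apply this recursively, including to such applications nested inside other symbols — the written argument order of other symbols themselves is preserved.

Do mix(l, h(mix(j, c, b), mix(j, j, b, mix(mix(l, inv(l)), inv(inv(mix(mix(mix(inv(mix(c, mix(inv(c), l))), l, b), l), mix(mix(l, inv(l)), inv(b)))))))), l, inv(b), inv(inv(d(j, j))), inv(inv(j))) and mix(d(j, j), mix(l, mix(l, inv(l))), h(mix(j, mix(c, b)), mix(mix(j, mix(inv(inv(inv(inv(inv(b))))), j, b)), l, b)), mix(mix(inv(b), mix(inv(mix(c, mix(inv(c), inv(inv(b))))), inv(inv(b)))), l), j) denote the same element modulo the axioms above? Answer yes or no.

Answer: yes — both canonical forms are mix(d(j, j), h(mix(b, c, j), mix(b, j, j, l)), inv(b), j, l, l)

Derivation:
Left:  mix(l, h(mix(j, c, b), mix(j, j, b, mix(mix(l, inv(l)), inv(inv(mix(mix(mix(inv(mix(c, mix(inv(c), l))), l, b), l), mix(mix(l, inv(l)), inv(b)))))))), l, inv(b), inv(inv(d(j, j))), inv(inv(j)))
  Push inv inside:  distribute inv over mix and collapse double inv
  Combine occurrences:  mix(l, l, h(mix(b, c, j), mix(b, j, j, l)), inv(b), d(j, j), j)
  Sort:  mix(d(j, j), h(mix(b, c, j), mix(b, j, j, l)), inv(b), j, l, l)
Right:  mix(d(j, j), mix(l, mix(l, inv(l))), h(mix(j, mix(c, b)), mix(mix(j, mix(inv(inv(inv(inv(inv(b))))), j, b)), l, b)), mix(mix(inv(b), mix(inv(mix(c, mix(inv(c), inv(inv(b))))), inv(inv(b)))), l), j)
  Push inv inside:  distribute inv over mix and collapse double inv
  Inverses cancel:  c cancels
  Collect terms:  mix(d(j, j), l, l, h(mix(b, c, j), mix(b, j, j, l)), inv(b), j)
  Sort arguments:  mix(d(j, j), h(mix(b, c, j), mix(b, j, j, l)), inv(b), j, l, l)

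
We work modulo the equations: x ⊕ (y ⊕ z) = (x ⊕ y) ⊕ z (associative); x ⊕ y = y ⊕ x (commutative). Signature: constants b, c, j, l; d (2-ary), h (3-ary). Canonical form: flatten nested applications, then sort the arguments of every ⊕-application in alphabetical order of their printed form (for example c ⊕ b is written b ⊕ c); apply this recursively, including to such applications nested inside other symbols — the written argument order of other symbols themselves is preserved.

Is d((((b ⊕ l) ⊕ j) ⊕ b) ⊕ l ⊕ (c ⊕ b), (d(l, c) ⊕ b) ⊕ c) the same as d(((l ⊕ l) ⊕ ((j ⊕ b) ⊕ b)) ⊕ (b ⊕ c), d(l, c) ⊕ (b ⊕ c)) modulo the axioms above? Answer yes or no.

Left:  d((((b ⊕ l) ⊕ j) ⊕ b) ⊕ l ⊕ (c ⊕ b), (d(l, c) ⊕ b) ⊕ c)
  Descend into:  (((b ⊕ l) ⊕ j) ⊕ b) ⊕ l ⊕ (c ⊕ b)
  Un-nest:  b ⊕ l ⊕ j ⊕ b ⊕ l ⊕ c ⊕ b
  Sort arguments:  b ⊕ b ⊕ b ⊕ c ⊕ j ⊕ l ⊕ l
  Put back:  d(b ⊕ b ⊕ b ⊕ c ⊕ j ⊕ l ⊕ l, b ⊕ c ⊕ d(l, c))
Right:  d(((l ⊕ l) ⊕ ((j ⊕ b) ⊕ b)) ⊕ (b ⊕ c), d(l, c) ⊕ (b ⊕ c))
  Focus inside:  ((l ⊕ l) ⊕ ((j ⊕ b) ⊕ b)) ⊕ (b ⊕ c)
  Flatten:  l ⊕ l ⊕ j ⊕ b ⊕ b ⊕ b ⊕ c
  Order the arguments:  b ⊕ b ⊕ b ⊕ c ⊕ j ⊕ l ⊕ l
  Put back:  d(b ⊕ b ⊕ b ⊕ c ⊕ j ⊕ l ⊕ l, b ⊕ c ⊕ d(l, c))

Answer: yes — both canonical forms are d(b ⊕ b ⊕ b ⊕ c ⊕ j ⊕ l ⊕ l, b ⊕ c ⊕ d(l, c))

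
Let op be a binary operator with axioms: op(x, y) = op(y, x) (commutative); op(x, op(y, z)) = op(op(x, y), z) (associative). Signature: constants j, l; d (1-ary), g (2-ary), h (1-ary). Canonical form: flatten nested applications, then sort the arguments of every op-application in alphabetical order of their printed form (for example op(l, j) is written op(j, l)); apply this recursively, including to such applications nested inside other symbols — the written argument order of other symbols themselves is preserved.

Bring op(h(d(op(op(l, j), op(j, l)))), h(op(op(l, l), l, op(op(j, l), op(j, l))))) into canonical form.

Canonicalize subterm:  h(d(op(op(l, j), op(j, l))))  →  h(d(op(j, j, l, l)))
Inside:  h(op(op(l, l), l, op(op(j, l), op(j, l))))  →  h(op(j, j, l, l, l, l, l))
Sort arguments:  op(h(d(op(j, j, l, l))), h(op(j, j, l, l, l, l, l)))

Answer: op(h(d(op(j, j, l, l))), h(op(j, j, l, l, l, l, l)))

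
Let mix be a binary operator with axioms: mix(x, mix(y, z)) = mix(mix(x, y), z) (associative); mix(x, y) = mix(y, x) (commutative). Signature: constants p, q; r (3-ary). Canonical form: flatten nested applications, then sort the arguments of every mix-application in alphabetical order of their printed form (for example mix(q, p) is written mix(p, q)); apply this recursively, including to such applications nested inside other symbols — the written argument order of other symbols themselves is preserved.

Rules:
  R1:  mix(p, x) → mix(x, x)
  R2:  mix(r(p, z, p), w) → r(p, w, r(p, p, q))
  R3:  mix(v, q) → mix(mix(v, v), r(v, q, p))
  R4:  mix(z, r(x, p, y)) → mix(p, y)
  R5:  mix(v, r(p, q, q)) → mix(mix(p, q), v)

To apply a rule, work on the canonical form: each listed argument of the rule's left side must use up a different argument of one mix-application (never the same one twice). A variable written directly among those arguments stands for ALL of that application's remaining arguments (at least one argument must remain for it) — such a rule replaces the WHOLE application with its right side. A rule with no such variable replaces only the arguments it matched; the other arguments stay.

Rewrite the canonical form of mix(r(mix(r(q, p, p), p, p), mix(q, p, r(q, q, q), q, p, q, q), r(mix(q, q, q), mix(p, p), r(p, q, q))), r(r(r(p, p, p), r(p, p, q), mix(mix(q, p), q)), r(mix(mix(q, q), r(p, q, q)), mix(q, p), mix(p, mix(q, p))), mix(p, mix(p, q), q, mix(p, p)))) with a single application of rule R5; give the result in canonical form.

Answer: mix(r(mix(p, p, r(q, p, p)), mix(p, p, q, q, q, q, r(q, q, q)), r(mix(q, q, q), mix(p, p), r(p, q, q))), r(r(r(p, p, p), r(p, p, q), mix(p, q, q)), r(mix(p, q, q, q), mix(p, q), mix(p, p, q)), mix(p, p, p, p, q, q)))

Derivation:
Canonical form:  mix(r(mix(p, p, r(q, p, p)), mix(p, p, q, q, q, q, r(q, q, q)), r(mix(q, q, q), mix(p, p), r(p, q, q))), r(r(r(p, p, p), r(p, p, q), mix(p, q, q)), r(mix(q, q, r(p, q, q)), mix(p, q), mix(p, p, q)), mix(p, p, p, p, q, q)))
Match R5:  consume r(p, q, q);  v := mix(q, q)
The extension variable absorbs all remaining arguments, so the whole application is rewritten.
New term:  mix(r(mix(p, p, r(q, p, p)), mix(p, p, q, q, q, q, r(q, q, q)), r(mix(q, q, q), mix(p, p), r(p, q, q))), r(r(r(p, p, p), r(p, p, q), mix(p, q, q)), r(mix(p, q, q, q), mix(p, q), mix(p, p, q)), mix(p, p, p, p, q, q)))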